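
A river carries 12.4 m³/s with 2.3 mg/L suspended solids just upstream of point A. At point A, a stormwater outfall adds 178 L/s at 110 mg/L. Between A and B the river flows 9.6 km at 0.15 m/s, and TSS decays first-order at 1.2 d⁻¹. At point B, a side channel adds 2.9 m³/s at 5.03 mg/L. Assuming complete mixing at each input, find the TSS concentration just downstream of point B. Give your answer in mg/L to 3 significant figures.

178 L/s = 0.178 m³/s.
After input A: C = (12.4·2.3 + 0.178·110) / 12.58 = 3.824 mg/L.
Over the 9.6 km reach to input B (t = 6.4e+04 s = 0.7407 d), decay gives C = 3.824·exp(−1.2·0.7407) = 1.572 mg/L.
After input B: C = (12.58·1.572 + 2.9·5.03) / 15.48 = 2.22 mg/L.

2.22 mg/L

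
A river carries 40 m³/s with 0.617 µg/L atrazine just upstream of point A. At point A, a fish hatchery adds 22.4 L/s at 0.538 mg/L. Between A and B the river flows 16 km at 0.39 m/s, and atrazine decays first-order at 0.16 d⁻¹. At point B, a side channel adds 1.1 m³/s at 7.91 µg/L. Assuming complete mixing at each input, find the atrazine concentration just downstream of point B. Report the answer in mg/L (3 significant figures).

0.00104 mg/L

0.617 µg/L = 0.000617 mg/L.
22.4 L/s = 0.0224 m³/s.
After input A: C = (40·0.000617 + 0.0224·0.538) / 40.02 = 0.0009178 mg/L.
Over the 16 km reach to input B (t = 4.103e+04 s = 0.4748 d), decay gives C = 0.0009178·exp(−0.16·0.4748) = 0.0008506 mg/L.
7.91 µg/L = 0.00791 mg/L.
After input B: C = (40.02·0.0008506 + 1.1·0.00791) / 41.12 = 0.001039 mg/L.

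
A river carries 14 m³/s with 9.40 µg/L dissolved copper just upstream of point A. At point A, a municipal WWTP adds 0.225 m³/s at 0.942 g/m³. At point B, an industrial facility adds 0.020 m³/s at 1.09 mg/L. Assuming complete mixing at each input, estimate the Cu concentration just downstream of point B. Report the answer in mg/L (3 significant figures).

0.0256 mg/L

9.40 µg/L = 0.0094 mg/L.
After input A: C = (14·0.0094 + 0.225·0.942) / 14.22 = 0.02415 mg/L.
After input B: C = (14.22·0.02415 + 0.02·1.09) / 14.24 = 0.02565 mg/L.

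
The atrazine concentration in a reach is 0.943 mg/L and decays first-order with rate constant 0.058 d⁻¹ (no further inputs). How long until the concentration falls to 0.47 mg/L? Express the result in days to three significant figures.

t = ln(C₀/C)/k = ln(0.943/0.47)/0.058 = 0.6963/0.058 = 12.01 d.

12.0 d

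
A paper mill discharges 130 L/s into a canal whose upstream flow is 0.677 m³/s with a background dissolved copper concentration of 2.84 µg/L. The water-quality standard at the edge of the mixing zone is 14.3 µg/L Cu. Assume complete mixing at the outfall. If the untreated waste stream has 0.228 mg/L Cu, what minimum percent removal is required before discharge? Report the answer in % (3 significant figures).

130 L/s = 0.13 m³/s.
2.84 µg/L = 0.00284 mg/L.
14.3 µg/L = 0.0143 mg/L.
Mass balance: 0.0143·0.807 = 0.13·Cₑ + 0.677·0.00284.
Cₑ = (0.01154 − 0.001923) / 0.13 = 0.07398 mg/L.
Required removal = 1 − 0.07398/0.228 = 67.55 %.

67.6 %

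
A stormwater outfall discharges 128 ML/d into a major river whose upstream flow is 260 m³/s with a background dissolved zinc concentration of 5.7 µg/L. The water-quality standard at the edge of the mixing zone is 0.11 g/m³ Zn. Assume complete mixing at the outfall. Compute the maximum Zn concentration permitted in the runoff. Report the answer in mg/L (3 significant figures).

18.4 mg/L

128 ML/d = 1.481 m³/s.
5.7 µg/L = 0.0057 mg/L.
Mass balance: 0.11·261.5 = 1.481·Cₑ + 260·0.0057.
Cₑ = (28.76 − 1.482) / 1.481 = 18.41 mg/L.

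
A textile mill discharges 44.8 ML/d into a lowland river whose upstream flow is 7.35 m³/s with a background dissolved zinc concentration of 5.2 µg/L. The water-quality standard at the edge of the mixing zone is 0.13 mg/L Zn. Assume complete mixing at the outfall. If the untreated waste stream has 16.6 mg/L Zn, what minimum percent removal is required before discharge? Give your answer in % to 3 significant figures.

88.6 %

44.8 ML/d = 0.5185 m³/s.
5.2 µg/L = 0.0052 mg/L.
Mass balance: 0.13·7.869 = 0.5185·Cₑ + 7.35·0.0052.
Cₑ = (1.023 − 0.03822) / 0.5185 = 1.899 mg/L.
Required removal = 1 − 1.899/16.6 = 88.56 %.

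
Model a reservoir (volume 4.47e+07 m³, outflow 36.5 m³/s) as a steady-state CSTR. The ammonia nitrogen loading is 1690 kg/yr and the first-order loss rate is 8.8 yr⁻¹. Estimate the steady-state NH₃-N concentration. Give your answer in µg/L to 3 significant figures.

1.09 µg/L

Outflow Q = 36.5 m³/s × 3.156e+07 s/yr = 1.152e+09 m³/yr.
Steady-state CSTR mass balance: W = Q·C + k·V·C, so C = W/(Q + kV).
Q + kV = 1.152e+09 + 8.8·4.47e+07 = 1.545e+09 m³/yr.
C = 1690/1.545e+09 = 1.094e-06 kg/m³ = 0.001094 mg/L = 1.094 µg/L.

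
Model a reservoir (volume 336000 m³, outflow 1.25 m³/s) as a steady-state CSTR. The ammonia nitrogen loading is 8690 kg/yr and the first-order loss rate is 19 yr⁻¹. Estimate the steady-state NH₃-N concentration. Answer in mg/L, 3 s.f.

Outflow Q = 1.25 m³/s × 3.156e+07 s/yr = 3.945e+07 m³/yr.
Steady-state CSTR mass balance: W = Q·C + k·V·C, so C = W/(Q + kV).
Q + kV = 3.945e+07 + 19·336000 = 4.583e+07 m³/yr.
C = 8690/4.583e+07 = 0.0001896 kg/m³ = 0.1896 mg/L.

0.190 mg/L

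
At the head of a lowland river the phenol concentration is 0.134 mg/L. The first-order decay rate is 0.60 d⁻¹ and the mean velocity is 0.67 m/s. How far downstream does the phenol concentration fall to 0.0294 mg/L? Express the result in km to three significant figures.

146 km

From C = C₀·e^(−kt), t = ln(C₀/C)/k = ln(0.134/0.0294)/0.60 = 1.517/0.60 = 2.528 d.
Distance = v·t = 0.67 m/s × 2.184e+05 s = 1.463e+05 m = 146.3 km.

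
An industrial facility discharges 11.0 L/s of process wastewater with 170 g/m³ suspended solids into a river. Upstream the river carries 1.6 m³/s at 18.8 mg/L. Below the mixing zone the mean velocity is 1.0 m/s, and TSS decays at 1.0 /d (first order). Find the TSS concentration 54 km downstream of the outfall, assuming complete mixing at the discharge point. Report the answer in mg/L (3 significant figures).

11.0 L/s = 0.011 m³/s.
After complete mixing, C₀ = (0.011·170 + 1.6·18.8) / 1.611 = 19.83 mg/L.
Travel time t = 5.4e+04 m / 1.0 m/s = 5.4e+04 s = 0.625 d.
C = 19.83·exp(−1.0·0.625) = 19.83·0.5353 = 10.62 mg/L.

10.6 mg/L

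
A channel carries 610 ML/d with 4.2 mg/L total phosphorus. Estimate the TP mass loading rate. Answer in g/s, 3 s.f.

29.7 g/s

610 ML/d = 7.06 m³/s.
Mass flux = Q·C = 7.06 m³/s × 4.2 g/m³ = 29.65 g/s.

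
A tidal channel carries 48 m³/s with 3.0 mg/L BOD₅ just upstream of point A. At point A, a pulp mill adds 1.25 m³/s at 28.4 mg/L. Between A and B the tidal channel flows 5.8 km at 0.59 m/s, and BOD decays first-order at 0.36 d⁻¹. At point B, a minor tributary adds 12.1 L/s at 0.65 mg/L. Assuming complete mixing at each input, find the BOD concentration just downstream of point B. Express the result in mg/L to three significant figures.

3.50 mg/L

After input A: C = (48·3 + 1.25·28.4) / 49.25 = 3.645 mg/L.
Over the 5.8 km reach to input B (t = 9831 s = 0.1138 d), decay gives C = 3.645·exp(−0.36·0.1138) = 3.498 mg/L.
12.1 L/s = 0.0121 m³/s.
After input B: C = (49.25·3.498 + 0.0121·0.65) / 49.26 = 3.498 mg/L.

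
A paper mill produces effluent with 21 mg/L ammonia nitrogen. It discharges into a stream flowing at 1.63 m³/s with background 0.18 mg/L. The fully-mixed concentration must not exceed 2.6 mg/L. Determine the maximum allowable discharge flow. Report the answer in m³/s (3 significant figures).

Mass balance at complete mixing: C_std·(Q_w + Q_r) = Q_w·C_e + Q_r·C_b.
Rearranging, Q_w = Q_r·(C_std − C_b)/(C_e − C_std) = 1.63·(2.6 − 0.18) / (21 − 2.6) = 0.2144 m³/s.

0.214 m³/s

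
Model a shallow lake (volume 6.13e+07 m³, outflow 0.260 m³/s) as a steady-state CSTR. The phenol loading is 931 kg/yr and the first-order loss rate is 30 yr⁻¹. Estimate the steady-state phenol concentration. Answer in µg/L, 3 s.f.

0.504 µg/L

Outflow Q = 0.260 m³/s × 3.156e+07 s/yr = 8.205e+06 m³/yr.
Steady-state CSTR mass balance: W = Q·C + k·V·C, so C = W/(Q + kV).
Q + kV = 8.205e+06 + 30·6.13e+07 = 1.847e+09 m³/yr.
C = 931/1.847e+09 = 5.04e-07 kg/m³ = 0.000504 mg/L = 0.504 µg/L.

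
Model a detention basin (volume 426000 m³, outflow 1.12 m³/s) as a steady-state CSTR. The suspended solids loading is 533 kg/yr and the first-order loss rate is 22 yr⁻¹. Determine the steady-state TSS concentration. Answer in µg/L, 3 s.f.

11.9 µg/L

Outflow Q = 1.12 m³/s × 3.156e+07 s/yr = 3.534e+07 m³/yr.
Steady-state CSTR mass balance: W = Q·C + k·V·C, so C = W/(Q + kV).
Q + kV = 3.534e+07 + 22·426000 = 4.472e+07 m³/yr.
C = 533/4.472e+07 = 1.192e-05 kg/m³ = 0.01192 mg/L = 11.92 µg/L.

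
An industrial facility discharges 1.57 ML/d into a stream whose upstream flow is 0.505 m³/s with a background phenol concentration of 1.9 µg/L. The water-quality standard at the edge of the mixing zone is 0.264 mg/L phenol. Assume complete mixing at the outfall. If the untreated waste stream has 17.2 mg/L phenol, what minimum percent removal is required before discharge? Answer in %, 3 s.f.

1.57 ML/d = 0.01817 m³/s.
1.9 µg/L = 0.0019 mg/L.
Mass balance: 0.264·0.5232 = 0.01817·Cₑ + 0.505·0.0019.
Cₑ = (0.1381 − 0.0009595) / 0.01817 = 7.548 mg/L.
Required removal = 1 − 7.548/17.2 = 56.12 %.

56.1 %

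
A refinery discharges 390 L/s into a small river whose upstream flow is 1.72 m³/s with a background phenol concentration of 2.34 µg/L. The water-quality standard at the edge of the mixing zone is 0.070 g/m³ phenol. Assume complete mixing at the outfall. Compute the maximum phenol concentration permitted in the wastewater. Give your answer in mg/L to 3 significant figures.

390 L/s = 0.39 m³/s.
2.34 µg/L = 0.00234 mg/L.
Mass balance: 0.07·2.11 = 0.39·Cₑ + 1.72·0.00234.
Cₑ = (0.1477 − 0.004025) / 0.39 = 0.3684 mg/L.

0.368 mg/L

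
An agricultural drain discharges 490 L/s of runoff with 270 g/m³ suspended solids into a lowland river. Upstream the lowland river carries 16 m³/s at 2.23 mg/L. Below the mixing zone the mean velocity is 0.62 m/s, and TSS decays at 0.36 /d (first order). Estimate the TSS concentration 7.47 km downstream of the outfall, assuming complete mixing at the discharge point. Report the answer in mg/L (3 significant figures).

9.69 mg/L

490 L/s = 0.49 m³/s.
After complete mixing, C₀ = (0.49·270 + 16·2.23) / 16.49 = 10.19 mg/L.
Travel time t = 7470 m / 0.62 m/s = 1.205e+04 s = 0.1394 d.
C = 10.19·exp(−0.36·0.1394) = 10.19·0.951 = 9.688 mg/L.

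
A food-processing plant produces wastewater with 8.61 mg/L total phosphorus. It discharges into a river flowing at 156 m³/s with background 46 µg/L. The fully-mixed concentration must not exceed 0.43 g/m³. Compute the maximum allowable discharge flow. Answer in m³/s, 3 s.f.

7.32 m³/s

46 µg/L = 0.046 mg/L.
Mass balance at complete mixing: C_std·(Q_w + Q_r) = Q_w·C_e + Q_r·C_b.
Rearranging, Q_w = Q_r·(C_std − C_b)/(C_e − C_std) = 156·(0.43 − 0.046) / (8.61 − 0.43) = 7.323 m³/s.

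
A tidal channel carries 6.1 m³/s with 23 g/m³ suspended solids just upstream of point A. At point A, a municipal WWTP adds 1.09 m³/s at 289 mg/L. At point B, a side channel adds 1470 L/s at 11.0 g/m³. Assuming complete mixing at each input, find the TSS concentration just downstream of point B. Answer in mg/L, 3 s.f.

After input A: C = (6.1·23 + 1.09·289) / 7.19 = 63.33 mg/L.
1470 L/s = 1.47 m³/s.
After input B: C = (7.19·63.33 + 1.47·11) / 8.66 = 54.44 mg/L.

54.4 mg/L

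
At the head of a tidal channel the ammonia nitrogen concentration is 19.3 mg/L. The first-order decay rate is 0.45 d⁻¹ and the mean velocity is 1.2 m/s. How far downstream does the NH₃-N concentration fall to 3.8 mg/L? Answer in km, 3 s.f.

From C = C₀·e^(−kt), t = ln(C₀/C)/k = ln(19.3/3.8)/0.45 = 1.625/0.45 = 3.611 d.
Distance = v·t = 1.2 m/s × 3.12e+05 s = 3.744e+05 m = 374.4 km.

374 km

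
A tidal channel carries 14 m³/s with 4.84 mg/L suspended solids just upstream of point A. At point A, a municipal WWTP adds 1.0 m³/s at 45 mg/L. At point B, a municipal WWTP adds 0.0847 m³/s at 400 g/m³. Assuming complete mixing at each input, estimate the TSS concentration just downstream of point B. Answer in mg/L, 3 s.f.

9.72 mg/L

After input A: C = (14·4.84 + 1·45) / 15 = 7.517 mg/L.
After input B: C = (15·7.517 + 0.0847·400) / 15.08 = 9.721 mg/L.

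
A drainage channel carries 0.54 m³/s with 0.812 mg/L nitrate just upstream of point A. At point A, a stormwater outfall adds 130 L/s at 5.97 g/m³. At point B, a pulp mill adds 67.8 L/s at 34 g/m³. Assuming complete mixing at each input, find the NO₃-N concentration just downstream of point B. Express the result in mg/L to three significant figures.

4.77 mg/L

130 L/s = 0.13 m³/s.
After input A: C = (0.54·0.812 + 0.13·5.97) / 0.67 = 1.813 mg/L.
67.8 L/s = 0.0678 m³/s.
After input B: C = (0.67·1.813 + 0.0678·34) / 0.7378 = 4.771 mg/L.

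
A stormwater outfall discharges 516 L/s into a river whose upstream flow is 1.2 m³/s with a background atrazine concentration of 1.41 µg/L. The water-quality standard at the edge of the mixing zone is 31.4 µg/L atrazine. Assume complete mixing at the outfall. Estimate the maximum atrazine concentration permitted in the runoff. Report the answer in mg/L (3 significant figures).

516 L/s = 0.516 m³/s.
1.41 µg/L = 0.00141 mg/L.
31.4 µg/L = 0.0314 mg/L.
Mass balance: 0.0314·1.716 = 0.516·Cₑ + 1.2·0.00141.
Cₑ = (0.05388 − 0.001692) / 0.516 = 0.1011 mg/L.

0.101 mg/L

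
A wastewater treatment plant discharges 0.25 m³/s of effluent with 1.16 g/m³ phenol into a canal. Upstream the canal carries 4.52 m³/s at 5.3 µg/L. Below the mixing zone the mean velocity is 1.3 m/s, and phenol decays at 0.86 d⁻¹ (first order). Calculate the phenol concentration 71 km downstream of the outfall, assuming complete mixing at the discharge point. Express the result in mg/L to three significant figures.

5.3 µg/L = 0.0053 mg/L.
After complete mixing, C₀ = (0.25·1.16 + 4.52·0.0053) / 4.77 = 0.06582 mg/L.
Travel time t = 7.1e+04 m / 1.3 m/s = 5.462e+04 s = 0.6321 d.
C = 0.06582·exp(−0.86·0.6321) = 0.06582·0.5806 = 0.03822 mg/L.

0.0382 mg/L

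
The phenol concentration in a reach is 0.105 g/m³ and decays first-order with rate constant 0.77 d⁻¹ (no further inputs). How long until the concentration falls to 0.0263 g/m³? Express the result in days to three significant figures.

t = ln(C₀/C)/k = ln(0.105/0.0263)/0.77 = 1.384/0.77 = 1.798 d.

1.80 d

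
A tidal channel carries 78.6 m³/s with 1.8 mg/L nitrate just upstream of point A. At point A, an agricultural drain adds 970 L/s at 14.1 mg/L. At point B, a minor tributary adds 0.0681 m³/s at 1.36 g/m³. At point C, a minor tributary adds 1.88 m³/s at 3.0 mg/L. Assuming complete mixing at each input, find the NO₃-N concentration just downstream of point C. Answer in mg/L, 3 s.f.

1.97 mg/L

970 L/s = 0.97 m³/s.
After input A: C = (78.6·1.8 + 0.97·14.1) / 79.57 = 1.95 mg/L.
After input B: C = (79.57·1.95 + 0.0681·1.36) / 79.64 = 1.949 mg/L.
After input C: C = (79.64·1.949 + 1.88·3) / 81.52 = 1.974 mg/L.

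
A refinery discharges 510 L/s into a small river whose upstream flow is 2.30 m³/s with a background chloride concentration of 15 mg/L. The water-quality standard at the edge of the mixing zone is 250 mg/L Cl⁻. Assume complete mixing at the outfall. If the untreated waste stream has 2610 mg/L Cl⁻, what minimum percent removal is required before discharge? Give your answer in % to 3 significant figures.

510 L/s = 0.51 m³/s.
Mass balance: 250·2.81 = 0.51·Cₑ + 2.3·15.
Cₑ = (702.5 − 34.5) / 0.51 = 1310 mg/L.
Required removal = 1 − 1310/2610 = 49.82 %.

49.8 %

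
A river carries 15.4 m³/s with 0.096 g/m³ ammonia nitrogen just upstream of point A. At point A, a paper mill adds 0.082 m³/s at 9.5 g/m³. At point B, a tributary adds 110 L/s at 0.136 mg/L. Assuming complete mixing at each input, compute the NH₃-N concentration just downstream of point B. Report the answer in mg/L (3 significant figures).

After input A: C = (15.4·0.096 + 0.082·9.5) / 15.48 = 0.1458 mg/L.
110 L/s = 0.11 m³/s.
After input B: C = (15.48·0.1458 + 0.11·0.136) / 15.59 = 0.1457 mg/L.

0.146 mg/L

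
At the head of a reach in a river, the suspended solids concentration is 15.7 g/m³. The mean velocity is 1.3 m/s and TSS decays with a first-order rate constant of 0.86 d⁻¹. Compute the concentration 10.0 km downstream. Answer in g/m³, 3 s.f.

Travel time t = 10.0 km / 1.3 m/s = 1e+04/1.3 = 7692 s = 0.08903 d.
First-order decay: C = 15.7·exp(−0.86·0.08903) = 15.7·0.9263 = 14.54 g/m³.

14.5 g/m³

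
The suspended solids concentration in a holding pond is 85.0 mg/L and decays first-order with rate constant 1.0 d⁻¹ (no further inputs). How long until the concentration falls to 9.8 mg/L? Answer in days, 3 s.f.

2.16 d

t = ln(C₀/C)/k = ln(85.0/9.8)/1.0 = 2.16/1.0 = 2.16 d.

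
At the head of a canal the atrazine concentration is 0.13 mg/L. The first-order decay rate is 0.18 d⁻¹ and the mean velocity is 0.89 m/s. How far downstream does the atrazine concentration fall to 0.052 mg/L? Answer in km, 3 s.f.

391 km

From C = C₀·e^(−kt), t = ln(C₀/C)/k = ln(0.13/0.052)/0.18 = 0.9163/0.18 = 5.091 d.
Distance = v·t = 0.89 m/s × 4.398e+05 s = 3.914e+05 m = 391.4 km.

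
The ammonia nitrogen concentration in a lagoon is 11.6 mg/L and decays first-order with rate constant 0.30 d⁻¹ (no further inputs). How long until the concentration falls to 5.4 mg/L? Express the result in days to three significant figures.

2.55 d

t = ln(C₀/C)/k = ln(11.6/5.4)/0.30 = 0.7646/0.30 = 2.549 d.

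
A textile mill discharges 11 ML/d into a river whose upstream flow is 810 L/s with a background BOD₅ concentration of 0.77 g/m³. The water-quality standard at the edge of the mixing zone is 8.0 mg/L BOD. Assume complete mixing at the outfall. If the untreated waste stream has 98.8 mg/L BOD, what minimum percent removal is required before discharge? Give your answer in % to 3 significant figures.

11 ML/d = 0.1273 m³/s.
810 L/s = 0.81 m³/s.
Mass balance: 8·0.9373 = 0.1273·Cₑ + 0.81·0.77.
Cₑ = (7.499 − 0.6237) / 0.1273 = 54 mg/L.
Required removal = 1 − 54/98.8 = 45.35 %.

45.3 %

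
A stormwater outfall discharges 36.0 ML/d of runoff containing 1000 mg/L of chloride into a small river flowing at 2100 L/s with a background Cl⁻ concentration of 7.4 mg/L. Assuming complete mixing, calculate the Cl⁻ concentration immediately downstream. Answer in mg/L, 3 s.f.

172 mg/L

36.0 ML/d = 0.4167 m³/s.
2100 L/s = 2.1 m³/s.
Conservation of mass across the mixing zone: C = (0.4167·1000 + 2.1·7.4) / (0.4167 + 2.1) = 432.2/2.517 = 171.7 mg/L.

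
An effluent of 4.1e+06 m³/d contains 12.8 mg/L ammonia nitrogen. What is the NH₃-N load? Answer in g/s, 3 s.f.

4.1e+06 m³/d = 47.45 m³/s.
Mass flux = Q·C = 47.45 m³/s × 12.8 g/m³ = 607.4 g/s.

607 g/s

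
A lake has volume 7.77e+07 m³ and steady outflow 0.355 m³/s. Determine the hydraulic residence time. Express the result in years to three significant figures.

6.94 yr

Q = 0.355 m³/s × 3.156e+07 s/yr = 1.12e+07 m³/yr.
Hydraulic residence time τ = V/Q = 7.77e+07/1.12e+07 = 6.936 yr.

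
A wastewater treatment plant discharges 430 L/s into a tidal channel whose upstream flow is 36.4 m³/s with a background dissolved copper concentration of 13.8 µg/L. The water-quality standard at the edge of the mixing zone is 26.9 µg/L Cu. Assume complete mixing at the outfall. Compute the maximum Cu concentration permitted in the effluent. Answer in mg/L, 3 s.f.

1.14 mg/L

430 L/s = 0.43 m³/s.
13.8 µg/L = 0.0138 mg/L.
26.9 µg/L = 0.0269 mg/L.
Mass balance: 0.0269·36.83 = 0.43·Cₑ + 36.4·0.0138.
Cₑ = (0.9907 − 0.5023) / 0.43 = 1.136 mg/L.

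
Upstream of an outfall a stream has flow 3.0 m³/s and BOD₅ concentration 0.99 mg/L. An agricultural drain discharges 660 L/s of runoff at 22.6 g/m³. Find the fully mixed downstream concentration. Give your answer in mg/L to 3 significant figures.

4.89 mg/L

660 L/s = 0.66 m³/s.
Conservation of mass across the mixing zone: C = (0.66·22.6 + 3·0.99) / (0.66 + 3) = 17.89/3.66 = 4.887 mg/L.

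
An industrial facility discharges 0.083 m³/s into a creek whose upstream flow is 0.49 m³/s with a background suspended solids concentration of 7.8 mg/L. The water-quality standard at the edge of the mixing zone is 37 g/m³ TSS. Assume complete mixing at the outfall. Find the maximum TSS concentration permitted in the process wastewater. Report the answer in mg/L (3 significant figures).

Mass balance: 37·0.573 = 0.083·Cₑ + 0.49·7.8.
Cₑ = (21.2 − 3.822) / 0.083 = 209.4 mg/L.

209 mg/L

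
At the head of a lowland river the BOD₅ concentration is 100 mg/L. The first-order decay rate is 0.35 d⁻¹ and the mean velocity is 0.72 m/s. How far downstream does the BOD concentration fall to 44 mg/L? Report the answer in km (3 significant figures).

146 km

From C = C₀·e^(−kt), t = ln(C₀/C)/k = ln(100/44)/0.35 = 0.821/0.35 = 2.346 d.
Distance = v·t = 0.72 m/s × 2.027e+05 s = 1.459e+05 m = 145.9 km.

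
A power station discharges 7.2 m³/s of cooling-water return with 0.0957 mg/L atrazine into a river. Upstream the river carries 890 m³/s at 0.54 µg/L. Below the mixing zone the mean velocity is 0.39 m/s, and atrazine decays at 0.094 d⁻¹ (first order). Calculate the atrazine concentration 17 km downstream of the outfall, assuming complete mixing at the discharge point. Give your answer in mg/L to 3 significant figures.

0.00124 mg/L

0.54 µg/L = 0.00054 mg/L.
After complete mixing, C₀ = (7.2·0.0957 + 890·0.00054) / 897.2 = 0.001304 mg/L.
Travel time t = 1.7e+04 m / 0.39 m/s = 4.359e+04 s = 0.5045 d.
C = 0.001304·exp(−0.094·0.5045) = 0.001304·0.9537 = 0.001243 mg/L.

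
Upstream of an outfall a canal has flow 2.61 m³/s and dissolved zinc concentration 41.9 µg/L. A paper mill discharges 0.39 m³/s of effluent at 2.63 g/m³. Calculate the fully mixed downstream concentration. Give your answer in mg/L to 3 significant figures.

0.378 mg/L

41.9 µg/L = 0.0419 mg/L.
By mass balance at complete mixing, C = (0.39·2.63 + 2.61·0.0419) / (0.39 + 2.61) = 1.135/3 = 0.3784 mg/L.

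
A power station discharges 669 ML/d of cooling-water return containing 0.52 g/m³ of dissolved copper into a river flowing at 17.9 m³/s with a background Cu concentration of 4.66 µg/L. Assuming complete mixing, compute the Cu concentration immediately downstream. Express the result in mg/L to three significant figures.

0.160 mg/L

669 ML/d = 7.743 m³/s.
4.66 µg/L = 0.00466 mg/L.
By mass balance at complete mixing, C = (7.743·0.52 + 17.9·0.00466) / (7.743 + 17.9) = 4.11/25.64 = 0.1603 mg/L.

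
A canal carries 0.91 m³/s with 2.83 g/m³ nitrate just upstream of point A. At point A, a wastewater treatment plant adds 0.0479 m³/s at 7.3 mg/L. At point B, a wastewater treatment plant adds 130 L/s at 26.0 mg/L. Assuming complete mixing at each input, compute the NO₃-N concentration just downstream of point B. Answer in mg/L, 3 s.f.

After input A: C = (0.91·2.83 + 0.0479·7.3) / 0.9579 = 3.054 mg/L.
130 L/s = 0.13 m³/s.
After input B: C = (0.9579·3.054 + 0.13·26) / 1.088 = 5.796 mg/L.

5.80 mg/L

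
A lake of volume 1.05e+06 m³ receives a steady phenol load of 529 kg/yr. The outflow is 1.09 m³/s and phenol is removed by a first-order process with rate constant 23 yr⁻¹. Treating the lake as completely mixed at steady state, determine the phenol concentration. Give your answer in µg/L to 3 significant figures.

9.04 µg/L

Outflow Q = 1.09 m³/s × 3.156e+07 s/yr = 3.44e+07 m³/yr.
Steady-state CSTR mass balance: W = Q·C + k·V·C, so C = W/(Q + kV).
Q + kV = 3.44e+07 + 23·1.05e+06 = 5.855e+07 m³/yr.
C = 529/5.855e+07 = 9.035e-06 kg/m³ = 0.009035 mg/L = 9.035 µg/L.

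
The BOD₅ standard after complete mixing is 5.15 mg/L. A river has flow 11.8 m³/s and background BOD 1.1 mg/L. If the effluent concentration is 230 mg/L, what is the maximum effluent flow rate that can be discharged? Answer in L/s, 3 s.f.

213 L/s

Mass balance at complete mixing: C_std·(Q_w + Q_r) = Q_w·C_e + Q_r·C_b.
Rearranging, Q_w = Q_r·(C_std − C_b)/(C_e − C_std) = 11.8·(5.15 − 1.1) / (230 − 5.15) = 0.2125 m³/s.
= 212.5 L/s.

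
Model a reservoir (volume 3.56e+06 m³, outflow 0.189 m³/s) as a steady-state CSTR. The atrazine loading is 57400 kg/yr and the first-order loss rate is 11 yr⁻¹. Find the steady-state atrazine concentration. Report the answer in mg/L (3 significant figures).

Outflow Q = 0.189 m³/s × 3.156e+07 s/yr = 5.964e+06 m³/yr.
Steady-state CSTR mass balance: W = Q·C + k·V·C, so C = W/(Q + kV).
Q + kV = 5.964e+06 + 11·3.56e+06 = 4.512e+07 m³/yr.
C = 57400/4.512e+07 = 0.001272 kg/m³ = 1.272 mg/L.

1.27 mg/L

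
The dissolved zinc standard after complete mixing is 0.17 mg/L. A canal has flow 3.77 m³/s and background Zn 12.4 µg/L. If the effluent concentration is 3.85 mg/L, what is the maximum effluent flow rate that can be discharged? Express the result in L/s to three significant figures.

161 L/s

12.4 µg/L = 0.0124 mg/L.
Mass balance at complete mixing: C_std·(Q_w + Q_r) = Q_w·C_e + Q_r·C_b.
Rearranging, Q_w = Q_r·(C_std − C_b)/(C_e − C_std) = 3.77·(0.17 − 0.0124) / (3.85 − 0.17) = 0.1615 m³/s.
= 161.5 L/s.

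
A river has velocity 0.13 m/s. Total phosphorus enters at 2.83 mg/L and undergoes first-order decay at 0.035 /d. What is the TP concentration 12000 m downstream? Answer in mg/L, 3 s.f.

2.73 mg/L

Travel time t = 12000 m / 0.13 m/s = 1.2e+04/0.13 = 9.231e+04 s = 1.068 d.
First-order decay: C = 2.83·exp(−0.035·1.068) = 2.83·0.9633 = 2.726 mg/L.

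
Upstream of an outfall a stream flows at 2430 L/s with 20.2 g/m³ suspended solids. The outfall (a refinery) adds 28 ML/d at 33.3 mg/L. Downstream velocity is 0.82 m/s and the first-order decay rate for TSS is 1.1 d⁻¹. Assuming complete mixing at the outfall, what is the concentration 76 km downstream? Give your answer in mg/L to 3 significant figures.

28 ML/d = 0.3241 m³/s.
2430 L/s = 2.43 m³/s.
After complete mixing, C₀ = (0.3241·33.3 + 2.43·20.2) / 2.754 = 21.74 mg/L.
Travel time t = 7.6e+04 m / 0.82 m/s = 9.268e+04 s = 1.073 d.
C = 21.74·exp(−1.1·1.073) = 21.74·0.3073 = 6.681 mg/L.

6.68 mg/L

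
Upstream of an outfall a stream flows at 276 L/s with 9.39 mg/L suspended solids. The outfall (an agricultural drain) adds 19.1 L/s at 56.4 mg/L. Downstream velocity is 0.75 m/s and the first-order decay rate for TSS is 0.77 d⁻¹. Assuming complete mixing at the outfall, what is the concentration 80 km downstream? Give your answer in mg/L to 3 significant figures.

4.81 mg/L

19.1 L/s = 0.0191 m³/s.
276 L/s = 0.276 m³/s.
After complete mixing, C₀ = (0.0191·56.4 + 0.276·9.39) / 0.2951 = 12.43 mg/L.
Travel time t = 8e+04 m / 0.75 m/s = 1.067e+05 s = 1.235 d.
C = 12.43·exp(−0.77·1.235) = 12.43·0.3865 = 4.805 mg/L.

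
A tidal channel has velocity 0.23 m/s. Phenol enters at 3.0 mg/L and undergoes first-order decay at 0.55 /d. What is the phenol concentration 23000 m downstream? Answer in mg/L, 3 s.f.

Travel time t = 23000 m / 0.23 m/s = 2.3e+04/0.23 = 1e+05 s = 1.157 d.
First-order decay: C = 3.0·exp(−0.55·1.157) = 3.0·0.5291 = 1.587 mg/L.

1.59 mg/L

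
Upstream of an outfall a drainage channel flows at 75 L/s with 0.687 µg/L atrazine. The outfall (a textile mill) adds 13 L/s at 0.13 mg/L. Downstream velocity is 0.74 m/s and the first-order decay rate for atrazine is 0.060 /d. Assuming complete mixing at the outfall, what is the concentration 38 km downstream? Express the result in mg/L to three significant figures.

0.0191 mg/L

13 L/s = 0.013 m³/s.
75 L/s = 0.075 m³/s.
0.687 µg/L = 0.000687 mg/L.
After complete mixing, C₀ = (0.013·0.13 + 0.075·0.000687) / 0.088 = 0.01979 mg/L.
Travel time t = 3.8e+04 m / 0.74 m/s = 5.135e+04 s = 0.5943 d.
C = 0.01979·exp(−0.060·0.5943) = 0.01979·0.965 = 0.0191 mg/L.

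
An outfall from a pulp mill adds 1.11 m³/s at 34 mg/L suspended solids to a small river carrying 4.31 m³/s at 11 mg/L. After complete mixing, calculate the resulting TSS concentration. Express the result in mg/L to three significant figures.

15.7 mg/L

By mass balance at complete mixing, C = (1.11·34 + 4.31·11) / (1.11 + 4.31) = 85.15/5.42 = 15.71 mg/L.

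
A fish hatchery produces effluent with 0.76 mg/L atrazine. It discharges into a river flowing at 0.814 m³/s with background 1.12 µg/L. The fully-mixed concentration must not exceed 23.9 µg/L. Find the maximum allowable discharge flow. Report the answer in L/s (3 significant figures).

25.2 L/s

1.12 µg/L = 0.00112 mg/L.
23.9 µg/L = 0.0239 mg/L.
Mass balance at complete mixing: C_std·(Q_w + Q_r) = Q_w·C_e + Q_r·C_b.
Rearranging, Q_w = Q_r·(C_std − C_b)/(C_e − C_std) = 0.814·(0.0239 − 0.00112) / (0.76 − 0.0239) = 0.02519 m³/s.
= 25.19 L/s.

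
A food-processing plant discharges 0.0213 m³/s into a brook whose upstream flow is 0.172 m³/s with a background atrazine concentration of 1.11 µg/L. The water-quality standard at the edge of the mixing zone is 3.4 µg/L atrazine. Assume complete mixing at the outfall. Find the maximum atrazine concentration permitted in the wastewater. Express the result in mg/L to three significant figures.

0.0219 mg/L

1.11 µg/L = 0.00111 mg/L.
3.4 µg/L = 0.0034 mg/L.
Mass balance: 0.0034·0.1933 = 0.0213·Cₑ + 0.172·0.00111.
Cₑ = (0.0006572 − 0.0001909) / 0.0213 = 0.02189 mg/L.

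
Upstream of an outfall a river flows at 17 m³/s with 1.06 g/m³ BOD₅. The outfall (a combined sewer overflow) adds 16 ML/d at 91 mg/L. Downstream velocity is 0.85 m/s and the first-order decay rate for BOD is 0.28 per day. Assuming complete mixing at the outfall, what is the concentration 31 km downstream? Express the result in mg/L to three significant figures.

1.80 mg/L

16 ML/d = 0.1852 m³/s.
After complete mixing, C₀ = (0.1852·91 + 17·1.06) / 17.19 = 2.029 mg/L.
Travel time t = 3.1e+04 m / 0.85 m/s = 3.647e+04 s = 0.4221 d.
C = 2.029·exp(−0.28·0.4221) = 2.029·0.8885 = 1.803 mg/L.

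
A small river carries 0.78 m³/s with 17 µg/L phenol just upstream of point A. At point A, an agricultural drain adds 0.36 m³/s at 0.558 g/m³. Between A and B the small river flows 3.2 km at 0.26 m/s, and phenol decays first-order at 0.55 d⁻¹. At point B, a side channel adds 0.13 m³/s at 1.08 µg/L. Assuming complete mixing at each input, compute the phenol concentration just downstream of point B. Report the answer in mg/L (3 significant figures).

17 µg/L = 0.017 mg/L.
After input A: C = (0.78·0.017 + 0.36·0.558) / 1.14 = 0.1878 mg/L.
Over the 3.2 km reach to input B (t = 1.231e+04 s = 0.1425 d), decay gives C = 0.1878·exp(−0.55·0.1425) = 0.1737 mg/L.
1.08 µg/L = 0.00108 mg/L.
After input B: C = (1.14·0.1737 + 0.13·0.00108) / 1.27 = 0.156 mg/L.

0.156 mg/L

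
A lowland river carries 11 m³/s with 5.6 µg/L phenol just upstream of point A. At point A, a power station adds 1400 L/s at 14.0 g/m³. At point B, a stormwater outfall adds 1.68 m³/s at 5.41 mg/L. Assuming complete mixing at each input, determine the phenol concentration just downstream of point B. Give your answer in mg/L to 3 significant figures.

2.04 mg/L

5.6 µg/L = 0.0056 mg/L.
1400 L/s = 1.4 m³/s.
After input A: C = (11·0.0056 + 1.4·14) / 12.4 = 1.586 mg/L.
After input B: C = (12.4·1.586 + 1.68·5.41) / 14.08 = 2.042 mg/L.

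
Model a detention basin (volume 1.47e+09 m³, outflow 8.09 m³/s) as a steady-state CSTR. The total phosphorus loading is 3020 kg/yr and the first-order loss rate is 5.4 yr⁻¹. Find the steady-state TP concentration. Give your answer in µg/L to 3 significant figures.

0.369 µg/L

Outflow Q = 8.09 m³/s × 3.156e+07 s/yr = 2.553e+08 m³/yr.
Steady-state CSTR mass balance: W = Q·C + k·V·C, so C = W/(Q + kV).
Q + kV = 2.553e+08 + 5.4·1.47e+09 = 8.193e+09 m³/yr.
C = 3020/8.193e+09 = 3.686e-07 kg/m³ = 0.0003686 mg/L = 0.3686 µg/L.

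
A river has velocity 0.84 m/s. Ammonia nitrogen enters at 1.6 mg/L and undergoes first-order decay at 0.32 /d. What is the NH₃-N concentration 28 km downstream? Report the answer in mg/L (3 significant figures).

Travel time t = 28 km / 0.84 m/s = 2.8e+04/0.84 = 3.333e+04 s = 0.3858 d.
First-order decay: C = 1.6·exp(−0.32·0.3858) = 1.6·0.8839 = 1.414 mg/L.

1.41 mg/L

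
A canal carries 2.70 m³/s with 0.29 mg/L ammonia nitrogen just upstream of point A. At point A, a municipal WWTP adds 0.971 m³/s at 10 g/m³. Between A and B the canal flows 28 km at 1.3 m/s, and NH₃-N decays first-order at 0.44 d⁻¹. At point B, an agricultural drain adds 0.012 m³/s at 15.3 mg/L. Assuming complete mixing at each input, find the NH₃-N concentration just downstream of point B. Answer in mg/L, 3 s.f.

After input A: C = (2.7·0.29 + 0.971·10) / 3.671 = 2.858 mg/L.
Over the 28 km reach to input B (t = 2.154e+04 s = 0.2493 d), decay gives C = 2.858·exp(−0.44·0.2493) = 2.561 mg/L.
After input B: C = (3.671·2.561 + 0.012·15.3) / 3.683 = 2.603 mg/L.

2.60 mg/L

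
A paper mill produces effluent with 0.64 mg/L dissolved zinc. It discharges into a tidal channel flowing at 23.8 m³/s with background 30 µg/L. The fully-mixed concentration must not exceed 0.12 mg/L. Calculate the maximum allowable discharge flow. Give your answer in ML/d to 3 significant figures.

30 µg/L = 0.03 mg/L.
Mass balance at complete mixing: C_std·(Q_w + Q_r) = Q_w·C_e + Q_r·C_b.
Rearranging, Q_w = Q_r·(C_std − C_b)/(C_e − C_std) = 23.8·(0.12 − 0.03) / (0.64 − 0.12) = 4.119 m³/s.
= 355.9 ML/d.

356 ML/d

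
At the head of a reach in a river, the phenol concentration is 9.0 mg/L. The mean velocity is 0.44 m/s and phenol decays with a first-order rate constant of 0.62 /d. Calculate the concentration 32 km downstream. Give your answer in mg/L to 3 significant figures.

5.34 mg/L

Travel time t = 32 km / 0.44 m/s = 3.2e+04/0.44 = 7.273e+04 s = 0.8418 d.
First-order decay: C = 9.0·exp(−0.62·0.8418) = 9.0·0.5934 = 5.341 mg/L.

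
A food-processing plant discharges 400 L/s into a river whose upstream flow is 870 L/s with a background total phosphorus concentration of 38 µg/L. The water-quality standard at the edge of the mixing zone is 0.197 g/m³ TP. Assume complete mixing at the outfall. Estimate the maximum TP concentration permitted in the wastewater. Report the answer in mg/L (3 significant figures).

400 L/s = 0.4 m³/s.
870 L/s = 0.87 m³/s.
38 µg/L = 0.038 mg/L.
Mass balance: 0.197·1.27 = 0.4·Cₑ + 0.87·0.038.
Cₑ = (0.2502 − 0.03306) / 0.4 = 0.5428 mg/L.

0.543 mg/L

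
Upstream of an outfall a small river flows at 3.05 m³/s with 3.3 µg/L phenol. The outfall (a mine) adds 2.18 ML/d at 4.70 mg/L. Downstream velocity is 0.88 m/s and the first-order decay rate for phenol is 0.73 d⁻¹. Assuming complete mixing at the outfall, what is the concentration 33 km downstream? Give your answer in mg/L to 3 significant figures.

2.18 ML/d = 0.02523 m³/s.
3.3 µg/L = 0.0033 mg/L.
After complete mixing, C₀ = (0.02523·4.7 + 3.05·0.0033) / 3.075 = 0.04184 mg/L.
Travel time t = 3.3e+04 m / 0.88 m/s = 3.75e+04 s = 0.434 d.
C = 0.04184·exp(−0.73·0.434) = 0.04184·0.7284 = 0.03047 mg/L.

0.0305 mg/L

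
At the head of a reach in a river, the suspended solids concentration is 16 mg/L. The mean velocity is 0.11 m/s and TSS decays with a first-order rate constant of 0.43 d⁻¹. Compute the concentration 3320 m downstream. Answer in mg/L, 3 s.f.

Travel time t = 3320 m / 0.11 m/s = 3320/0.11 = 3.018e+04 s = 0.3493 d.
First-order decay: C = 16·exp(−0.43·0.3493) = 16·0.8605 = 13.77 mg/L.

13.8 mg/L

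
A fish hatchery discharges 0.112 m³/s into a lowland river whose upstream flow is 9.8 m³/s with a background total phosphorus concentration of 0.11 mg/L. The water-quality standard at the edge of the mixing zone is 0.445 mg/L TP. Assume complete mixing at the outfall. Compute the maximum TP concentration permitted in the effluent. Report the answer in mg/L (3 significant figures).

29.8 mg/L

Mass balance: 0.445·9.912 = 0.112·Cₑ + 9.8·0.11.
Cₑ = (4.411 − 1.078) / 0.112 = 29.76 mg/L.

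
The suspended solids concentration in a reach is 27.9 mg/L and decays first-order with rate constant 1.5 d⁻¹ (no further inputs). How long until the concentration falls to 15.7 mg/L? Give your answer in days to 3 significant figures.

t = ln(C₀/C)/k = ln(27.9/15.7)/1.5 = 0.575/1.5 = 0.3833 d.

0.383 d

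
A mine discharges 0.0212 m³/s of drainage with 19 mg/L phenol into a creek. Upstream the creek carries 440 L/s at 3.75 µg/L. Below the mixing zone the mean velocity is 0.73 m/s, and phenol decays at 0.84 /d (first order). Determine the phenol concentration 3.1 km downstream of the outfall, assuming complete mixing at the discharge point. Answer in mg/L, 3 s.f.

440 L/s = 0.44 m³/s.
3.75 µg/L = 0.00375 mg/L.
After complete mixing, C₀ = (0.0212·19 + 0.44·0.00375) / 0.4612 = 0.877 mg/L.
Travel time t = 3100 m / 0.73 m/s = 4247 s = 0.04915 d.
C = 0.877·exp(−0.84·0.04915) = 0.877·0.9596 = 0.8415 mg/L.

0.841 mg/L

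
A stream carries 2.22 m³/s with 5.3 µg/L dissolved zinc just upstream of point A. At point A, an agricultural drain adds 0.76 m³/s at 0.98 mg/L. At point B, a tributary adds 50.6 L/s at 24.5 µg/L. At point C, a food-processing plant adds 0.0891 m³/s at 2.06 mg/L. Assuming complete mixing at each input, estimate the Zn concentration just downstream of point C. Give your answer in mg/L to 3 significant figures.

5.3 µg/L = 0.0053 mg/L.
After input A: C = (2.22·0.0053 + 0.76·0.98) / 2.98 = 0.2539 mg/L.
50.6 L/s = 0.0506 m³/s.
24.5 µg/L = 0.0245 mg/L.
After input B: C = (2.98·0.2539 + 0.0506·0.0245) / 3.031 = 0.2501 mg/L.
After input C: C = (3.031·0.2501 + 0.0891·2.06) / 3.12 = 0.3017 mg/L.

0.302 mg/L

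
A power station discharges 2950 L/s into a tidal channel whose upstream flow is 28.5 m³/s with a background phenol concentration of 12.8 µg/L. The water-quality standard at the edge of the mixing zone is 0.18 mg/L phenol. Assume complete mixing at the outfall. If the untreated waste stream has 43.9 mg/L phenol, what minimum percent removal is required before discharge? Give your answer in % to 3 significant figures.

2950 L/s = 2.95 m³/s.
12.8 µg/L = 0.0128 mg/L.
Mass balance: 0.18·31.45 = 2.95·Cₑ + 28.5·0.0128.
Cₑ = (5.661 − 0.3648) / 2.95 = 1.795 mg/L.
Required removal = 1 − 1.795/43.9 = 95.91 %.

95.9 %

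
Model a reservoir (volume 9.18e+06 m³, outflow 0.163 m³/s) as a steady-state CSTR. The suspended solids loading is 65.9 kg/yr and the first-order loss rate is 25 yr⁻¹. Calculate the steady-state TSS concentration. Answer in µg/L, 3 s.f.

Outflow Q = 0.163 m³/s × 3.156e+07 s/yr = 5.144e+06 m³/yr.
Steady-state CSTR mass balance: W = Q·C + k·V·C, so C = W/(Q + kV).
Q + kV = 5.144e+06 + 25·9.18e+06 = 2.346e+08 m³/yr.
C = 65.9/2.346e+08 = 2.809e-07 kg/m³ = 0.0002809 mg/L = 0.2809 µg/L.

0.281 µg/L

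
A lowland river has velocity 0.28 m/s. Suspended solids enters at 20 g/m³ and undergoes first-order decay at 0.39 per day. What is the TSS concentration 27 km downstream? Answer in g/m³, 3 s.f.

Travel time t = 27 km / 0.28 m/s = 2.7e+04/0.28 = 9.643e+04 s = 1.116 d.
First-order decay: C = 20·exp(−0.39·1.116) = 20·0.6471 = 12.94 g/m³.

12.9 g/m³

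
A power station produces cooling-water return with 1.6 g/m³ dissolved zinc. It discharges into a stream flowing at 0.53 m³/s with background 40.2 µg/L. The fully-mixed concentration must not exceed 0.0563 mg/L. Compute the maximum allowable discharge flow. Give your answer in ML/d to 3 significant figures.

0.478 ML/d

40.2 µg/L = 0.0402 mg/L.
Mass balance at complete mixing: C_std·(Q_w + Q_r) = Q_w·C_e + Q_r·C_b.
Rearranging, Q_w = Q_r·(C_std − C_b)/(C_e − C_std) = 0.53·(0.0563 − 0.0402) / (1.6 − 0.0563) = 0.005528 m³/s.
= 0.4776 ML/d.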